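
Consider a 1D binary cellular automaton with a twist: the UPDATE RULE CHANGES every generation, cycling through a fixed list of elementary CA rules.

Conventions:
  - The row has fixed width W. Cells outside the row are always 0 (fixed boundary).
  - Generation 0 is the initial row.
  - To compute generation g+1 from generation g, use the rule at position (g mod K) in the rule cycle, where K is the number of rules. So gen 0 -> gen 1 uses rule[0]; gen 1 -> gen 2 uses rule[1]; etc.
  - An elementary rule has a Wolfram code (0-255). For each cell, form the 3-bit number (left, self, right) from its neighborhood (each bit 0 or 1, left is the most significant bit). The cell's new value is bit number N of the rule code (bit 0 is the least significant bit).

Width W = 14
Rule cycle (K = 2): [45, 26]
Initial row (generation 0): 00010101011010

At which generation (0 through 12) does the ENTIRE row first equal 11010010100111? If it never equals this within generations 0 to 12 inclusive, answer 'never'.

Answer: never

Derivation:
Gen 0: 00010101011010
Gen 1 (rule 45): 11011111110110
Gen 2 (rule 26): 10010000000101
Gen 3 (rule 45): 10010111110111
Gen 4 (rule 26): 01100100000100
Gen 5 (rule 45): 01000101110101
Gen 6 (rule 26): 10101001000000
Gen 7 (rule 45): 11111001011111
Gen 8 (rule 26): 10000110010000
Gen 9 (rule 45): 10110100010111
Gen 10 (rule 26): 00100010100100
Gen 11 (rule 45): 10101011100101
Gen 12 (rule 26): 00000010011000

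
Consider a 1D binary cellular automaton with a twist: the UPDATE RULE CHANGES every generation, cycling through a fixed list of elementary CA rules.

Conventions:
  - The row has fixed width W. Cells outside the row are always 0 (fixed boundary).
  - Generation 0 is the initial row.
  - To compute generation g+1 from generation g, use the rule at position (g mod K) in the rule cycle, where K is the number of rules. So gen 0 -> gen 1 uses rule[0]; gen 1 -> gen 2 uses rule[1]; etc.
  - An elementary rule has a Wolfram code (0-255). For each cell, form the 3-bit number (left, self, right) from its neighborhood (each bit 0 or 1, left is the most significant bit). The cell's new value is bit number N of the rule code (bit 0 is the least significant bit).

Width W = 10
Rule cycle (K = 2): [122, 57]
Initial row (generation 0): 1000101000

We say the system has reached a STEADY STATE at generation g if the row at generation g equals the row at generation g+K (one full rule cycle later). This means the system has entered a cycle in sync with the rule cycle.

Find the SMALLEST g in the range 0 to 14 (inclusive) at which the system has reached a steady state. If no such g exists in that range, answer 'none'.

Gen 0: 1000101000
Gen 1 (rule 122): 0101010100
Gen 2 (rule 57): 0010101011
Gen 3 (rule 122): 0101010111
Gen 4 (rule 57): 0010101100
Gen 5 (rule 122): 0101011110
Gen 6 (rule 57): 0010110001
Gen 7 (rule 122): 0101111010
Gen 8 (rule 57): 0011000101
Gen 9 (rule 122): 0111101010
Gen 10 (rule 57): 0100010101
Gen 11 (rule 122): 1010101010
Gen 12 (rule 57): 0101010101
Gen 13 (rule 122): 1010101010
Gen 14 (rule 57): 0101010101
Gen 15 (rule 122): 1010101010
Gen 16 (rule 57): 0101010101

Answer: 11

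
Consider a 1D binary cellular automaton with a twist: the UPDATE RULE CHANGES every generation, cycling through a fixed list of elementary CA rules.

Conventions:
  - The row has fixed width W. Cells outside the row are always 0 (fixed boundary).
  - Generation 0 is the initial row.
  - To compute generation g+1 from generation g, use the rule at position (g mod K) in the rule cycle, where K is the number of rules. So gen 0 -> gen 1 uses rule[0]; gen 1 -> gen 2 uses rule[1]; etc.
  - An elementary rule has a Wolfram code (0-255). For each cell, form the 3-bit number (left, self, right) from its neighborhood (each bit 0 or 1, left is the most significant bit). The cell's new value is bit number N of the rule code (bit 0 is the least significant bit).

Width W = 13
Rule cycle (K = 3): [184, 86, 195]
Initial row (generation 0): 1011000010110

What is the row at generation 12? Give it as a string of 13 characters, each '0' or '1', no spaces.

Answer: 1000101010010

Derivation:
Gen 0: 1011000010110
Gen 1 (rule 184): 0110100001101
Gen 2 (rule 86): 1010110010101
Gen 3 (rule 195): 0000010100000
Gen 4 (rule 184): 0000001010000
Gen 5 (rule 86): 0000011011000
Gen 6 (rule 195): 1111101001011
Gen 7 (rule 184): 1111010100110
Gen 8 (rule 86): 0001010111011
Gen 9 (rule 195): 1110000011001
Gen 10 (rule 184): 1101000010100
Gen 11 (rule 86): 0101100110110
Gen 12 (rule 195): 1000101010010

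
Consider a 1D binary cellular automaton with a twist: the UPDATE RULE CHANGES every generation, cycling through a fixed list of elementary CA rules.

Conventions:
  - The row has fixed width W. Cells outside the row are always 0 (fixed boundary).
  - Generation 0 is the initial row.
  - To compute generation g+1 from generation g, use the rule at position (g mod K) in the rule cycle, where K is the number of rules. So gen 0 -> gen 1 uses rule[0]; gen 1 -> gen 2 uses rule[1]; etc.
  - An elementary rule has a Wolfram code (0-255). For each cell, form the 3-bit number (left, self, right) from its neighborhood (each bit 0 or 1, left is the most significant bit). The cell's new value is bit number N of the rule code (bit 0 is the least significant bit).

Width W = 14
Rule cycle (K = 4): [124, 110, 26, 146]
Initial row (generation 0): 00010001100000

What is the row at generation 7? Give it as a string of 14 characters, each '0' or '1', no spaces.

Gen 0: 00010001100000
Gen 1 (rule 124): 00011001110000
Gen 2 (rule 110): 00111011010000
Gen 3 (rule 26): 01100010001000
Gen 4 (rule 146): 10010101010100
Gen 5 (rule 124): 11011111111110
Gen 6 (rule 110): 11110000000010
Gen 7 (rule 26): 10001000000101

Answer: 10001000000101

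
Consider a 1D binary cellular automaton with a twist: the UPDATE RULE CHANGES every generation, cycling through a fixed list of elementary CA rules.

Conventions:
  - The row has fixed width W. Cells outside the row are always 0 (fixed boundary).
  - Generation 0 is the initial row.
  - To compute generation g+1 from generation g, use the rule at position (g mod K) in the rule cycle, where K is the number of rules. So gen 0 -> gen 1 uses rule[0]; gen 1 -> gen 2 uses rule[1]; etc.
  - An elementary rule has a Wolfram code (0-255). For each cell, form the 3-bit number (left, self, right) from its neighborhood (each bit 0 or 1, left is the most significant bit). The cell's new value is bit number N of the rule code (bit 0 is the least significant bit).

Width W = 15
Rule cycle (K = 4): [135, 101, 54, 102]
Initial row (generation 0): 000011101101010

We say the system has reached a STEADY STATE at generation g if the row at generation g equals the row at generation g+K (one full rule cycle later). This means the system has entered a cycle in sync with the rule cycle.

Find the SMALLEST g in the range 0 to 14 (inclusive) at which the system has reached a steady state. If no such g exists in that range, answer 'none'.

Answer: none

Derivation:
Gen 0: 000011101101010
Gen 1 (rule 135): 111101000001010
Gen 2 (rule 101): 000111011101110
Gen 3 (rule 54): 001000100010001
Gen 4 (rule 102): 011001100110011
Gen 5 (rule 135): 100010001000100
Gen 6 (rule 101): 101010101010101
Gen 7 (rule 54): 111111111111111
Gen 8 (rule 102): 000000000000001
Gen 9 (rule 135): 111111111111111
Gen 10 (rule 101): 000000000000001
Gen 11 (rule 54): 000000000000011
Gen 12 (rule 102): 000000000000101
Gen 13 (rule 135): 111111111111101
Gen 14 (rule 101): 000000000000111
Gen 15 (rule 54): 000000000001000
Gen 16 (rule 102): 000000000011000
Gen 17 (rule 135): 111111111100011
Gen 18 (rule 101): 000000000101001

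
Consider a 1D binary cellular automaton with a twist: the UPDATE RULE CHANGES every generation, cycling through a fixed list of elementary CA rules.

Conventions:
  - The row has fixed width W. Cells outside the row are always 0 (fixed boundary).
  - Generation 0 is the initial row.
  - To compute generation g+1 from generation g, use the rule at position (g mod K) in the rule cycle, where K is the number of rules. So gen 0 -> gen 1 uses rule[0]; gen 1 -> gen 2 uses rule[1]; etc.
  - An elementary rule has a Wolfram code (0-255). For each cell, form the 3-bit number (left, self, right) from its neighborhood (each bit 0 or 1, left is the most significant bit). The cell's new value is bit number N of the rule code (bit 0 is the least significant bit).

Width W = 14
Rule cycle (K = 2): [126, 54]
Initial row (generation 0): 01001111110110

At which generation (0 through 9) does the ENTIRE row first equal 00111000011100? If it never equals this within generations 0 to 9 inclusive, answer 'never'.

Answer: 5

Derivation:
Gen 0: 01001111110110
Gen 1 (rule 126): 11111000011111
Gen 2 (rule 54): 00000100100000
Gen 3 (rule 126): 00001111110000
Gen 4 (rule 54): 00010000001000
Gen 5 (rule 126): 00111000011100
Gen 6 (rule 54): 01000100100010
Gen 7 (rule 126): 11101111110111
Gen 8 (rule 54): 00010000001000
Gen 9 (rule 126): 00111000011100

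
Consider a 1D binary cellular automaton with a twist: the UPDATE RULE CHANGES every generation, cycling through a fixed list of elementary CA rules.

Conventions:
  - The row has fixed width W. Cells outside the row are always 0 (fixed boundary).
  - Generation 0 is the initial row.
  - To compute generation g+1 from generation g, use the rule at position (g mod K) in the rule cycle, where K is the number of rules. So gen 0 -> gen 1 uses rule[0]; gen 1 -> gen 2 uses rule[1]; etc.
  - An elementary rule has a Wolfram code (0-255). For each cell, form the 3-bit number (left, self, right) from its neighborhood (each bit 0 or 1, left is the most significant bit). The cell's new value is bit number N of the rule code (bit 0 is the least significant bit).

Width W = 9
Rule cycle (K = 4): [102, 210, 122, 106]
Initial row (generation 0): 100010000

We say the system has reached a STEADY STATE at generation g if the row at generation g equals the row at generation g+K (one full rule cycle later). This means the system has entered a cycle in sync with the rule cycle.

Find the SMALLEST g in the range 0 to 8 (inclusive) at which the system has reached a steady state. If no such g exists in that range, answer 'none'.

Answer: none

Derivation:
Gen 0: 100010000
Gen 1 (rule 102): 100110000
Gen 2 (rule 210): 011011000
Gen 3 (rule 122): 111111100
Gen 4 (rule 106): 100000100
Gen 5 (rule 102): 100001100
Gen 6 (rule 210): 010010110
Gen 7 (rule 122): 101101111
Gen 8 (rule 106): 011111001
Gen 9 (rule 102): 100001011
Gen 10 (rule 210): 010010001
Gen 11 (rule 122): 101101010
Gen 12 (rule 106): 011110100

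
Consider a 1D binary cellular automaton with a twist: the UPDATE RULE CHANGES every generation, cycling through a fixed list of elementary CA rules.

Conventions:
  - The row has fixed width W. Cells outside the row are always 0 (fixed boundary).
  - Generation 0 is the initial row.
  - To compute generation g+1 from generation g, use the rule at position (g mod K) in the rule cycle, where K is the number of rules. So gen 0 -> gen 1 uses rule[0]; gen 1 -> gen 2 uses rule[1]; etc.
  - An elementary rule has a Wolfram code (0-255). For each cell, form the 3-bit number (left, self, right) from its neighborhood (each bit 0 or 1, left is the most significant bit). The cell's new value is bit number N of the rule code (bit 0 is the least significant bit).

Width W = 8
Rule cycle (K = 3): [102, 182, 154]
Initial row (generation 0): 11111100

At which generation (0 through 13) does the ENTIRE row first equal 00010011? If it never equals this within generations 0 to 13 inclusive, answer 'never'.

Gen 0: 11111100
Gen 1 (rule 102): 00000100
Gen 2 (rule 182): 00001110
Gen 3 (rule 154): 00011101
Gen 4 (rule 102): 00100111
Gen 5 (rule 182): 01111010
Gen 6 (rule 154): 11110001
Gen 7 (rule 102): 00010011
Gen 8 (rule 182): 00111100
Gen 9 (rule 154): 01111010
Gen 10 (rule 102): 10001110
Gen 11 (rule 182): 11010101
Gen 12 (rule 154): 10000000
Gen 13 (rule 102): 10000000

Answer: 7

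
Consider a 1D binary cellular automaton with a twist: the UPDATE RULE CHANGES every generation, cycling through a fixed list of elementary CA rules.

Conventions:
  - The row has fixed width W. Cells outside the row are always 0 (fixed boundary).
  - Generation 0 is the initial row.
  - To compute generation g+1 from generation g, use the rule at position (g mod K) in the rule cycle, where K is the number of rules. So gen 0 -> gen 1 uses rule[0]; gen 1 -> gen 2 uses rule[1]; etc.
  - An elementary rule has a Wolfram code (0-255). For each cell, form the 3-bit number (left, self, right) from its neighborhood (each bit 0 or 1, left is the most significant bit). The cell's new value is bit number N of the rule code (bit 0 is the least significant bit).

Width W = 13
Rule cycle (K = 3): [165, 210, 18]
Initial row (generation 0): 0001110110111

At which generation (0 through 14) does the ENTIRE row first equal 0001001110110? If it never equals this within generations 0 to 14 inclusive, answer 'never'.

Gen 0: 0001110110111
Gen 1 (rule 165): 1100101001010
Gen 2 (rule 210): 0111000110001
Gen 3 (rule 18): 1000101001010
Gen 4 (rule 165): 1010111001110
Gen 5 (rule 210): 0000011110111
Gen 6 (rule 18): 0000100000000
Gen 7 (rule 165): 1110101111111
Gen 8 (rule 210): 0110000111111
Gen 9 (rule 18): 1001001000000
Gen 10 (rule 165): 1001001011111
Gen 11 (rule 210): 0110110001111
Gen 12 (rule 18): 1000001010000
Gen 13 (rule 165): 1011101110111
Gen 14 (rule 210): 0001100110011

Answer: never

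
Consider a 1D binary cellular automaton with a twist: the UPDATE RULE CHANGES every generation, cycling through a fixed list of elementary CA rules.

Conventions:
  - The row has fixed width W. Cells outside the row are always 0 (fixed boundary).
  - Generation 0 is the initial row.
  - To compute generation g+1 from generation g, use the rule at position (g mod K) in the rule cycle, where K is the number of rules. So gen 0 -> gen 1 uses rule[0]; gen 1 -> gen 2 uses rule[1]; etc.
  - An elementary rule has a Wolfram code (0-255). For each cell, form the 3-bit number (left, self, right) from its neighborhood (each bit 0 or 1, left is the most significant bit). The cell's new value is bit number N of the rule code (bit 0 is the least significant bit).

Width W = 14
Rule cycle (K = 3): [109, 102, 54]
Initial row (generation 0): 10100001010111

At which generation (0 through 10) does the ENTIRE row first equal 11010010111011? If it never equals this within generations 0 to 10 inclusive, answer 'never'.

Gen 0: 10100001010111
Gen 1 (rule 109): 11101101111101
Gen 2 (rule 102): 00110110000111
Gen 3 (rule 54): 01001001001000
Gen 4 (rule 109): 01001001001011
Gen 5 (rule 102): 11011011011101
Gen 6 (rule 54): 00100100100011
Gen 7 (rule 109): 10100100101011
Gen 8 (rule 102): 11101101111101
Gen 9 (rule 54): 00010010000011
Gen 10 (rule 109): 11010010111011

Answer: 10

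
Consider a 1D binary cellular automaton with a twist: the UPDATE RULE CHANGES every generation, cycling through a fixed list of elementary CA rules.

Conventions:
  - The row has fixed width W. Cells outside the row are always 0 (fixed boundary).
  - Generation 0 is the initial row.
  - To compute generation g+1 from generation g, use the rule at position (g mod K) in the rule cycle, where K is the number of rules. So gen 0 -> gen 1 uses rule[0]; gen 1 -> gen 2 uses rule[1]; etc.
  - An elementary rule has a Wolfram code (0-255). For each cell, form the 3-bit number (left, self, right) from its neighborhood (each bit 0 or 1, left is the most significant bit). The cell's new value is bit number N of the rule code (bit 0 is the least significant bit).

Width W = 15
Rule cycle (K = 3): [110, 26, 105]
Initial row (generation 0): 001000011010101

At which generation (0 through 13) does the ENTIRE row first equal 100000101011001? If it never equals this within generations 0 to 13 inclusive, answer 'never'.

Gen 0: 001000011010101
Gen 1 (rule 110): 011000111111111
Gen 2 (rule 26): 110101100000000
Gen 3 (rule 105): 111011101111111
Gen 4 (rule 110): 101110111000001
Gen 5 (rule 26): 001000100100010
Gen 6 (rule 105): 100010000001000
Gen 7 (rule 110): 100110000011000
Gen 8 (rule 26): 011101000110100
Gen 9 (rule 105): 010110010111001
Gen 10 (rule 110): 111110111101011
Gen 11 (rule 26): 100000100000010
Gen 12 (rule 105): 001110001111000
Gen 13 (rule 110): 011010011001000

Answer: never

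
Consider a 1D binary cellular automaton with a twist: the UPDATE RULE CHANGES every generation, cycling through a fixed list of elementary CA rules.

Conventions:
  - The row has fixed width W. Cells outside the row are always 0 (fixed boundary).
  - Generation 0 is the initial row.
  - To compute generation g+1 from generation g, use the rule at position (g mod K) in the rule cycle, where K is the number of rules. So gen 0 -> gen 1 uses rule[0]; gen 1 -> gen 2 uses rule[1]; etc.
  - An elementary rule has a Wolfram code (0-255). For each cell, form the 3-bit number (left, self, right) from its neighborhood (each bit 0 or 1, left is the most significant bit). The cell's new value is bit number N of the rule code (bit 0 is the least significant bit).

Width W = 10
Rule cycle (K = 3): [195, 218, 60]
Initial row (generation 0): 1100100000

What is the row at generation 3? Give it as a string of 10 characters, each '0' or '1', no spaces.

Answer: 1100100000

Derivation:
Gen 0: 1100100000
Gen 1 (rule 195): 0101001111
Gen 2 (rule 218): 1000111111
Gen 3 (rule 60): 1100100000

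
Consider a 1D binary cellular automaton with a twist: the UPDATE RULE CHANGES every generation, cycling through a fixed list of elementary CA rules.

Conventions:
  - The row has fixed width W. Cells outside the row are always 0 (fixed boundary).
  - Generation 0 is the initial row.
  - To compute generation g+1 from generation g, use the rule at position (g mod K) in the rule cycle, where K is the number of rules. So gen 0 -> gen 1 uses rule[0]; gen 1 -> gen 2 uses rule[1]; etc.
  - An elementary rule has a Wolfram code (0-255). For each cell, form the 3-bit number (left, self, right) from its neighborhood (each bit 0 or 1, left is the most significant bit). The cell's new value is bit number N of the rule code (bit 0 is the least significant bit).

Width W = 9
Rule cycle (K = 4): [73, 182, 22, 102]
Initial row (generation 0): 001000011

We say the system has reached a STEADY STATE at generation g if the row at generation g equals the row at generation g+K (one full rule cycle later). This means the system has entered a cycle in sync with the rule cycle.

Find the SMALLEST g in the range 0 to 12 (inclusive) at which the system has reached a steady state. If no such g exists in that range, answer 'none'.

Gen 0: 001000011
Gen 1 (rule 73): 100011011
Gen 2 (rule 182): 110100100
Gen 3 (rule 22): 000111110
Gen 4 (rule 102): 001000010
Gen 5 (rule 73): 100011000
Gen 6 (rule 182): 110100100
Gen 7 (rule 22): 000111110
Gen 8 (rule 102): 001000010
Gen 9 (rule 73): 100011000
Gen 10 (rule 182): 110100100
Gen 11 (rule 22): 000111110
Gen 12 (rule 102): 001000010
Gen 13 (rule 73): 100011000
Gen 14 (rule 182): 110100100
Gen 15 (rule 22): 000111110
Gen 16 (rule 102): 001000010

Answer: 2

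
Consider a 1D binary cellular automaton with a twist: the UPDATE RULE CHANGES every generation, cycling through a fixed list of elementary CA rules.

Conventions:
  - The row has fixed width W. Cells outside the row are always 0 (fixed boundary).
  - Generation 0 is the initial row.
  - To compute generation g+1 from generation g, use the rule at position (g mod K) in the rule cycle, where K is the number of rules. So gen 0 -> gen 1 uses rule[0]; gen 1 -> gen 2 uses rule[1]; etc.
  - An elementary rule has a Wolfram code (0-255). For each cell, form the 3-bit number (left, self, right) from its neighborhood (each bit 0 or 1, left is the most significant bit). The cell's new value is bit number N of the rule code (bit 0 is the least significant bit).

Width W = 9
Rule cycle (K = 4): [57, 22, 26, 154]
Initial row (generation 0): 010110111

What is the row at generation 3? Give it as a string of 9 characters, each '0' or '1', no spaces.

Gen 0: 010110111
Gen 1 (rule 57): 001101100
Gen 2 (rule 22): 010000010
Gen 3 (rule 26): 101000101

Answer: 101000101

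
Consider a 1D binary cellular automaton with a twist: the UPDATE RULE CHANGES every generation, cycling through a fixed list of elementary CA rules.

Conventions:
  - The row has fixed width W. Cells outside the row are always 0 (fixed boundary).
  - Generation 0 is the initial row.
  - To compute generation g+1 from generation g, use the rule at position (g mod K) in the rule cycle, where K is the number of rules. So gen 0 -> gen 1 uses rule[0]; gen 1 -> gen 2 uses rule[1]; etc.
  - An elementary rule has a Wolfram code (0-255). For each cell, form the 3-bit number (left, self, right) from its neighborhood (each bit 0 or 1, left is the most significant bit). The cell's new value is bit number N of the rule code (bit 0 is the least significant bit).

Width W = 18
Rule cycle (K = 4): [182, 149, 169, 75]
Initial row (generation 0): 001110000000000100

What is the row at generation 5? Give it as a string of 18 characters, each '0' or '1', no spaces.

Answer: 001111000011101010

Derivation:
Gen 0: 001110000000000100
Gen 1 (rule 182): 010101000000001110
Gen 2 (rule 149): 010101111111100101
Gen 3 (rule 169): 001011111111000010
Gen 4 (rule 75): 110010000001011100
Gen 5 (rule 182): 001111000011101010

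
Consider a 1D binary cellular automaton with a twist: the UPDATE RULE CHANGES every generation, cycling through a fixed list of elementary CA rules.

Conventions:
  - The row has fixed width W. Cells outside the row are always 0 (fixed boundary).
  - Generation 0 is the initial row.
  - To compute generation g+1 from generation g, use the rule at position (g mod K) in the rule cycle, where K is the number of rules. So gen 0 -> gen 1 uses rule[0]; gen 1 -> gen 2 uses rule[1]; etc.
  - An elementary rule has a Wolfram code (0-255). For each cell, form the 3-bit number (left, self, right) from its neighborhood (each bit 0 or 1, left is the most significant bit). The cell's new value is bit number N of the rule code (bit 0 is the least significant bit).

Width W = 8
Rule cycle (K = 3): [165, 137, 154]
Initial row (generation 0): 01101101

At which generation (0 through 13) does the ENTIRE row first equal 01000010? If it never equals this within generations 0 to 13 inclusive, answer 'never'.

Answer: never

Derivation:
Gen 0: 01101101
Gen 1 (rule 165): 00010011
Gen 2 (rule 137): 11000010
Gen 3 (rule 154): 10100101
Gen 4 (rule 165): 11100111
Gen 5 (rule 137): 11000110
Gen 6 (rule 154): 10101101
Gen 7 (rule 165): 11110011
Gen 8 (rule 137): 11100010
Gen 9 (rule 154): 11010101
Gen 10 (rule 165): 00111111
Gen 11 (rule 137): 10111110
Gen 12 (rule 154): 00111101
Gen 13 (rule 165): 10011011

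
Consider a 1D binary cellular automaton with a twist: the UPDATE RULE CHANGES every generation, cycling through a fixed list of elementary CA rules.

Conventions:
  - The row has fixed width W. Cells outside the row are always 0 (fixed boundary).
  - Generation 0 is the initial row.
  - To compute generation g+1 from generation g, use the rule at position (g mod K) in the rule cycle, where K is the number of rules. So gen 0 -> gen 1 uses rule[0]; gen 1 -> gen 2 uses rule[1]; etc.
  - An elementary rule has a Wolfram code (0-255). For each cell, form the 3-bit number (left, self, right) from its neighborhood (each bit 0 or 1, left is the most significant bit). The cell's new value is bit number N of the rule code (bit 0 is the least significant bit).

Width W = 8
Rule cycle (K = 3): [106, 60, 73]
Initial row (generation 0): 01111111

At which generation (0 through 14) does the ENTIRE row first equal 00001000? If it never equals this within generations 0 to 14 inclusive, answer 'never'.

Answer: never

Derivation:
Gen 0: 01111111
Gen 1 (rule 106): 11000001
Gen 2 (rule 60): 10100001
Gen 3 (rule 73): 00001100
Gen 4 (rule 106): 00011100
Gen 5 (rule 60): 00010010
Gen 6 (rule 73): 11000000
Gen 7 (rule 106): 11000000
Gen 8 (rule 60): 10100000
Gen 9 (rule 73): 00001111
Gen 10 (rule 106): 00011001
Gen 11 (rule 60): 00010101
Gen 12 (rule 73): 11000000
Gen 13 (rule 106): 11000000
Gen 14 (rule 60): 10100000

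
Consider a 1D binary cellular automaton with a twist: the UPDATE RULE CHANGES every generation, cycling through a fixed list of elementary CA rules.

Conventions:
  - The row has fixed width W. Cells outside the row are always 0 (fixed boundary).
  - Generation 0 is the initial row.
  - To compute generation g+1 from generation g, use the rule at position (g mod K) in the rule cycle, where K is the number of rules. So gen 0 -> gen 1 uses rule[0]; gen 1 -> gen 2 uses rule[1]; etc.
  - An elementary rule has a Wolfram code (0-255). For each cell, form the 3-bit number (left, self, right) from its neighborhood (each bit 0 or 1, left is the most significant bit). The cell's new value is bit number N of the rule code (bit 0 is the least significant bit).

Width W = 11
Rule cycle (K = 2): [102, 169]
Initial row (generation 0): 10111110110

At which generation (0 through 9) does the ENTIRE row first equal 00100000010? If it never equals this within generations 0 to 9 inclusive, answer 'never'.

Gen 0: 10111110110
Gen 1 (rule 102): 11000011010
Gen 2 (rule 169): 10011010100
Gen 3 (rule 102): 10101111100
Gen 4 (rule 169): 01011111001
Gen 5 (rule 102): 11100001011
Gen 6 (rule 169): 11001100110
Gen 7 (rule 102): 01010101010
Gen 8 (rule 169): 00101010100
Gen 9 (rule 102): 01111111100

Answer: never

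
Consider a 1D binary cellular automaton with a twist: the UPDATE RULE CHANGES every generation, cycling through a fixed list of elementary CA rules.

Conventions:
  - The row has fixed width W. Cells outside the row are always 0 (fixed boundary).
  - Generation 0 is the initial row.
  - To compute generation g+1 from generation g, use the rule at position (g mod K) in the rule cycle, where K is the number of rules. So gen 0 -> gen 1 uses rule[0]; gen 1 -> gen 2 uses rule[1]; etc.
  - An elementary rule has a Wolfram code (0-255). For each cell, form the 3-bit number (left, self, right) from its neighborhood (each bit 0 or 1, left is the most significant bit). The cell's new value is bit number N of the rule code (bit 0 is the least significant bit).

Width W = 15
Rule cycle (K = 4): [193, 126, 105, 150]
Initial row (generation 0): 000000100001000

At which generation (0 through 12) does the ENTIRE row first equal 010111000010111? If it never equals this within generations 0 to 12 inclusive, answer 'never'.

Gen 0: 000000100001000
Gen 1 (rule 193): 111110001100011
Gen 2 (rule 126): 100011011110111
Gen 3 (rule 105): 001011110011101
Gen 4 (rule 150): 011001101101001
Gen 5 (rule 193): 001000100100000
Gen 6 (rule 126): 011101111110000
Gen 7 (rule 105): 010111000010111
Gen 8 (rule 150): 110010100110010
Gen 9 (rule 193): 010000000010000
Gen 10 (rule 126): 111000000111000
Gen 11 (rule 105): 101011110101011
Gen 12 (rule 150): 101001100101000

Answer: 7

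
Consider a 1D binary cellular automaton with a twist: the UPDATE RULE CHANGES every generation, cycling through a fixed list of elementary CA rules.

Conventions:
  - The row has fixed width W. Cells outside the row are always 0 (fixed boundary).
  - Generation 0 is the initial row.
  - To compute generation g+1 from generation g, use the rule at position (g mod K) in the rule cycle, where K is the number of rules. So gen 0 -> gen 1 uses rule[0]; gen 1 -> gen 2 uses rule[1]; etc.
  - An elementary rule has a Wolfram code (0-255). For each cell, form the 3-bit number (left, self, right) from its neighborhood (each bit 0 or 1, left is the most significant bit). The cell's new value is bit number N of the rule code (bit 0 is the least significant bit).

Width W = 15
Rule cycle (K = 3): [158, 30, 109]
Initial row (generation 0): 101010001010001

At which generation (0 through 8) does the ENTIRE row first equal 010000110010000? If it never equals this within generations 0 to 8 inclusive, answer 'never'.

Answer: never

Derivation:
Gen 0: 101010001010001
Gen 1 (rule 158): 101011011011011
Gen 2 (rule 30): 101010010010010
Gen 3 (rule 109): 111110010010010
Gen 4 (rule 158): 111101111111111
Gen 5 (rule 30): 100001000000000
Gen 6 (rule 109): 101101011111111
Gen 7 (rule 158): 101001011111110
Gen 8 (rule 30): 101111010000001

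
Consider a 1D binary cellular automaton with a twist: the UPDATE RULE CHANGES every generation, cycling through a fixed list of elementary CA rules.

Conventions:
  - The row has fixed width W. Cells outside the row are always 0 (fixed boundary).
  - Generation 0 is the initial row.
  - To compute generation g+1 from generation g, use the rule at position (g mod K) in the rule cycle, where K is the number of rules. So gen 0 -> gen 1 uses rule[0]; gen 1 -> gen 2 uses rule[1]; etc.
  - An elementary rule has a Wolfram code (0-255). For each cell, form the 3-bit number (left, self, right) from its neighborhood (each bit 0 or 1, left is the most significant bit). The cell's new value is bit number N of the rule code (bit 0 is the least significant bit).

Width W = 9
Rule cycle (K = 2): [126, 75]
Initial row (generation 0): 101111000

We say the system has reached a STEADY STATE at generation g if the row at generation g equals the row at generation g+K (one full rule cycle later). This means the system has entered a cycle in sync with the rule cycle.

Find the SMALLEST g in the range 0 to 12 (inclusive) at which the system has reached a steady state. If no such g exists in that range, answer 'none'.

Answer: none

Derivation:
Gen 0: 101111000
Gen 1 (rule 126): 111001100
Gen 2 (rule 75): 101011101
Gen 3 (rule 126): 111110111
Gen 4 (rule 75): 100010101
Gen 5 (rule 126): 110111111
Gen 6 (rule 75): 110100001
Gen 7 (rule 126): 111110011
Gen 8 (rule 75): 100010111
Gen 9 (rule 126): 110111101
Gen 10 (rule 75): 110100100
Gen 11 (rule 126): 111111110
Gen 12 (rule 75): 100000010
Gen 13 (rule 126): 110000111
Gen 14 (rule 75): 110111101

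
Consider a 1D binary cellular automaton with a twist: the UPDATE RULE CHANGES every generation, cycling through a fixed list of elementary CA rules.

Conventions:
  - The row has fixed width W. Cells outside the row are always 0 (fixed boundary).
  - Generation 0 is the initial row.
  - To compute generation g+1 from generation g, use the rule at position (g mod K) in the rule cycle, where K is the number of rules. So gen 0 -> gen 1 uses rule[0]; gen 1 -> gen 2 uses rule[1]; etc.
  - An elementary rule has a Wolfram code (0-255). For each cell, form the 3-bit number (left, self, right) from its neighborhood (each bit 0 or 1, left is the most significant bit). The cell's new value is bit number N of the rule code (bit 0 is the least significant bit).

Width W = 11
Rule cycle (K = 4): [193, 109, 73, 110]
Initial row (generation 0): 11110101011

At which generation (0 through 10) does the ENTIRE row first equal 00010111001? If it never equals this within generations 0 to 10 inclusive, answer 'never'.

Answer: never

Derivation:
Gen 0: 11110101011
Gen 1 (rule 193): 01110000001
Gen 2 (rule 109): 01010111101
Gen 3 (rule 73): 00000100100
Gen 4 (rule 110): 00001101100
Gen 5 (rule 193): 11100100101
Gen 6 (rule 109): 10100100111
Gen 7 (rule 73): 00000000101
Gen 8 (rule 110): 00000001111
Gen 9 (rule 193): 11111100111
Gen 10 (rule 109): 10000100101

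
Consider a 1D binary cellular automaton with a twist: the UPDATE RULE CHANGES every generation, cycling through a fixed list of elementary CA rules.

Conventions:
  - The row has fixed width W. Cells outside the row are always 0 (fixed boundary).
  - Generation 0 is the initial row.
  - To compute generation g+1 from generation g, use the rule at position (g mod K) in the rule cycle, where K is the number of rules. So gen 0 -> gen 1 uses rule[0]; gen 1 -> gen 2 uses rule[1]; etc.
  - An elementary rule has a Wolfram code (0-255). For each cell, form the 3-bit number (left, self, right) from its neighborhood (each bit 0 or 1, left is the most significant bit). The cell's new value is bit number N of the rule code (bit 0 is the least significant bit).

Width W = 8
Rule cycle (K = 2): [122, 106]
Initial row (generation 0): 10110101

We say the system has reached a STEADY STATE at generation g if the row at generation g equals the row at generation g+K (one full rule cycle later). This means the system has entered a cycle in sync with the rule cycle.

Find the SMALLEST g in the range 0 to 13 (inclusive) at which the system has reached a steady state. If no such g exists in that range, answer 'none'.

Answer: 7

Derivation:
Gen 0: 10110101
Gen 1 (rule 122): 01111010
Gen 2 (rule 106): 11001100
Gen 3 (rule 122): 11111110
Gen 4 (rule 106): 10000010
Gen 5 (rule 122): 01000101
Gen 6 (rule 106): 10001010
Gen 7 (rule 122): 01010101
Gen 8 (rule 106): 10101010
Gen 9 (rule 122): 01010101
Gen 10 (rule 106): 10101010
Gen 11 (rule 122): 01010101
Gen 12 (rule 106): 10101010
Gen 13 (rule 122): 01010101
Gen 14 (rule 106): 10101010
Gen 15 (rule 122): 01010101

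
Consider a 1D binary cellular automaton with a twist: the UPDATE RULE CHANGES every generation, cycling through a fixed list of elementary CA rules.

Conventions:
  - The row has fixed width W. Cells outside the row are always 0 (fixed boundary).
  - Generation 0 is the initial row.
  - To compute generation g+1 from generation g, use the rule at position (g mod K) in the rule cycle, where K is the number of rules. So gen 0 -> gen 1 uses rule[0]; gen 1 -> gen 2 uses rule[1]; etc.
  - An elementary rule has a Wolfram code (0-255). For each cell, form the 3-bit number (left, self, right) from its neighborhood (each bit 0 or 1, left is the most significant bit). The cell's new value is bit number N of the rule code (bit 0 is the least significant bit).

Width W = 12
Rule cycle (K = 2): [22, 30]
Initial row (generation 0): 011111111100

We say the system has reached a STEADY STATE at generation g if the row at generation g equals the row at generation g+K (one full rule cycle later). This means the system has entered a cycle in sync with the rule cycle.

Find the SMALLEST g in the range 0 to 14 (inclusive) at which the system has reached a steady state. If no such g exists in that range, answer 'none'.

Gen 0: 011111111100
Gen 1 (rule 22): 100000000010
Gen 2 (rule 30): 110000000111
Gen 3 (rule 22): 001000001000
Gen 4 (rule 30): 011100011100
Gen 5 (rule 22): 100010100010
Gen 6 (rule 30): 110110110111
Gen 7 (rule 22): 000000000000
Gen 8 (rule 30): 000000000000
Gen 9 (rule 22): 000000000000
Gen 10 (rule 30): 000000000000
Gen 11 (rule 22): 000000000000
Gen 12 (rule 30): 000000000000
Gen 13 (rule 22): 000000000000
Gen 14 (rule 30): 000000000000
Gen 15 (rule 22): 000000000000
Gen 16 (rule 30): 000000000000

Answer: 7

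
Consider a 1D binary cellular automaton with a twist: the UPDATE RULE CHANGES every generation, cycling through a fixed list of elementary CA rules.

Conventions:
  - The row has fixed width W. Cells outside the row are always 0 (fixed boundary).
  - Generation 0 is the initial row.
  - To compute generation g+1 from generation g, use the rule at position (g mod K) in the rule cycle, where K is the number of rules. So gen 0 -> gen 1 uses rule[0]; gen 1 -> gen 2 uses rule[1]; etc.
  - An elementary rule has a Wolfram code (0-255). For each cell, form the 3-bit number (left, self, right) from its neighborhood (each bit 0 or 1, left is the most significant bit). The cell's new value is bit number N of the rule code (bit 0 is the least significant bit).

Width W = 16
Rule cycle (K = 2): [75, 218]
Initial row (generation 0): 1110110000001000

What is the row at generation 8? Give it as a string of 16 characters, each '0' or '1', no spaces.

Answer: 0110111111000101

Derivation:
Gen 0: 1110110000001000
Gen 1 (rule 75): 1010110111110011
Gen 2 (rule 218): 0000110111111111
Gen 3 (rule 75): 1111110100000001
Gen 4 (rule 218): 1111110010000010
Gen 5 (rule 75): 1000010100111100
Gen 6 (rule 218): 0100100011111110
Gen 7 (rule 75): 1001001110000010
Gen 8 (rule 218): 0110111111000101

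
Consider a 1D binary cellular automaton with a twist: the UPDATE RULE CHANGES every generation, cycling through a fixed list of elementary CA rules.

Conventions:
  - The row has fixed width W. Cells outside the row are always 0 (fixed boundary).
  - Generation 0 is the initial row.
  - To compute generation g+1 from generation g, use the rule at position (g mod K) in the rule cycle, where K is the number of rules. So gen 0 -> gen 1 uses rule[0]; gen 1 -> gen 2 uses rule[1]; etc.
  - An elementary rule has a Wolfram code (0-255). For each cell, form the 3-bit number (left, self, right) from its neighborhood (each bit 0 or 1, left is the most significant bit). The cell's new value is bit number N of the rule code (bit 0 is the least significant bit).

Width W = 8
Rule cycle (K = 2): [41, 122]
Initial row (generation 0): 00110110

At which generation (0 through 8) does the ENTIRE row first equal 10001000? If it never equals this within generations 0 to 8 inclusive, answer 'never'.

Gen 0: 00110110
Gen 1 (rule 41): 10101100
Gen 2 (rule 122): 01011110
Gen 3 (rule 41): 00110000
Gen 4 (rule 122): 01111000
Gen 5 (rule 41): 01000011
Gen 6 (rule 122): 10100111
Gen 7 (rule 41): 01000100
Gen 8 (rule 122): 10101010

Answer: never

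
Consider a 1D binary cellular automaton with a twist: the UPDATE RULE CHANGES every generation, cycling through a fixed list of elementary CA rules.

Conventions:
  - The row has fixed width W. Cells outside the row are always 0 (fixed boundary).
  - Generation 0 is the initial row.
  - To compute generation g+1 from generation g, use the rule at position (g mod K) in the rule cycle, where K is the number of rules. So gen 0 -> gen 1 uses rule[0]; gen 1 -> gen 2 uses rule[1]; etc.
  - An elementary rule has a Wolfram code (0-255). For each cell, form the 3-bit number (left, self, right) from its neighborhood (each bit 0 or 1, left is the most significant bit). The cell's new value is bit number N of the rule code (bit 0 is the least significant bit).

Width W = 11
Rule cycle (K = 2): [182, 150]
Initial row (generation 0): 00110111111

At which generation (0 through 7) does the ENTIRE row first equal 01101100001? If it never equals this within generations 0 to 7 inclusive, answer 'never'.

Gen 0: 00110111111
Gen 1 (rule 182): 01001011110
Gen 2 (rule 150): 11111001101
Gen 3 (rule 182): 01110110011
Gen 4 (rule 150): 10100001100
Gen 5 (rule 182): 11110010010
Gen 6 (rule 150): 01101111111
Gen 7 (rule 182): 10010111110

Answer: never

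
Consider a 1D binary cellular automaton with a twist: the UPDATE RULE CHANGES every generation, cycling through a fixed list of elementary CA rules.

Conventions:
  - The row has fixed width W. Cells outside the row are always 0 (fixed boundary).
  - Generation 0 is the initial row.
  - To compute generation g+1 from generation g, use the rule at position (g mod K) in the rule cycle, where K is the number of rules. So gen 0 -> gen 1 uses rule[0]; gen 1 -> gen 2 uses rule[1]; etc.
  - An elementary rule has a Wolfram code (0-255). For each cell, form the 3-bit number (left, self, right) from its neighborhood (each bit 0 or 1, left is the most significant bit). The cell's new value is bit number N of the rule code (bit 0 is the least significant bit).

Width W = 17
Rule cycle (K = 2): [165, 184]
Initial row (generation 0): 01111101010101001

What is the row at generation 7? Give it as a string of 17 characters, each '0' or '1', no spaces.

Gen 0: 01111101010101001
Gen 1 (rule 165): 00111011111111001
Gen 2 (rule 184): 00110111111110100
Gen 3 (rule 165): 10001011111101101
Gen 4 (rule 184): 01000111111011010
Gen 5 (rule 165): 01010011110100110
Gen 6 (rule 184): 00101011101010101
Gen 7 (rule 165): 10111101011111111

Answer: 10111101011111111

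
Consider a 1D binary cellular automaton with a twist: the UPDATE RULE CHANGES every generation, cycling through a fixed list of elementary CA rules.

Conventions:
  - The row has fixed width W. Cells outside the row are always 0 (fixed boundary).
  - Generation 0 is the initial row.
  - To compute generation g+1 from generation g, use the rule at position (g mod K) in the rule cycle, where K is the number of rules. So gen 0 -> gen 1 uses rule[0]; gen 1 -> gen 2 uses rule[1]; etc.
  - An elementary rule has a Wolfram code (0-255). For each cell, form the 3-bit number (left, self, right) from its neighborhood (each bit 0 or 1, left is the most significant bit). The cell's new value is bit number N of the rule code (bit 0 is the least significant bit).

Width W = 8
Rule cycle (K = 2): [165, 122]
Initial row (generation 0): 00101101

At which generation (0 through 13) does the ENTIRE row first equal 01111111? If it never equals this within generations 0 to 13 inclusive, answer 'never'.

Answer: 2

Derivation:
Gen 0: 00101101
Gen 1 (rule 165): 10110011
Gen 2 (rule 122): 01111111
Gen 3 (rule 165): 00111110
Gen 4 (rule 122): 01100011
Gen 5 (rule 165): 00001000
Gen 6 (rule 122): 00010100
Gen 7 (rule 165): 11011101
Gen 8 (rule 122): 11110110
Gen 9 (rule 165): 01101000
Gen 10 (rule 122): 11110100
Gen 11 (rule 165): 01101101
Gen 12 (rule 122): 11111110
Gen 13 (rule 165): 01111100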